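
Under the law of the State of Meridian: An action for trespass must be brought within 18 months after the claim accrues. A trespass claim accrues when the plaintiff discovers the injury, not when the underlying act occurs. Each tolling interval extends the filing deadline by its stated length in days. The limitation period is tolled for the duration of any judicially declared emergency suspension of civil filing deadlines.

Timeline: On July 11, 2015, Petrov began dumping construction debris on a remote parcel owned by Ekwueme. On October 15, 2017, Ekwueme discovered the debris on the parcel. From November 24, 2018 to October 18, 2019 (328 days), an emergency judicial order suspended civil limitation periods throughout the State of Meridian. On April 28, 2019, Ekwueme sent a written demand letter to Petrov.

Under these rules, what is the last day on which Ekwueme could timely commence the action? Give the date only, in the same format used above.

March 8, 2020

Accrual is tied to discovery, so the period began on October 15, 2017 rather than on July 11, 2015 when the act occurred.
18 months from October 15, 2017 is April 15, 2019.
The period was tolled for 328 days by the emergency suspension of filing deadlines (November 24, 2018 to October 18, 2019), pushing the deadline to March 8, 2020.
Nothing else in the chronology tolls or restarts the period.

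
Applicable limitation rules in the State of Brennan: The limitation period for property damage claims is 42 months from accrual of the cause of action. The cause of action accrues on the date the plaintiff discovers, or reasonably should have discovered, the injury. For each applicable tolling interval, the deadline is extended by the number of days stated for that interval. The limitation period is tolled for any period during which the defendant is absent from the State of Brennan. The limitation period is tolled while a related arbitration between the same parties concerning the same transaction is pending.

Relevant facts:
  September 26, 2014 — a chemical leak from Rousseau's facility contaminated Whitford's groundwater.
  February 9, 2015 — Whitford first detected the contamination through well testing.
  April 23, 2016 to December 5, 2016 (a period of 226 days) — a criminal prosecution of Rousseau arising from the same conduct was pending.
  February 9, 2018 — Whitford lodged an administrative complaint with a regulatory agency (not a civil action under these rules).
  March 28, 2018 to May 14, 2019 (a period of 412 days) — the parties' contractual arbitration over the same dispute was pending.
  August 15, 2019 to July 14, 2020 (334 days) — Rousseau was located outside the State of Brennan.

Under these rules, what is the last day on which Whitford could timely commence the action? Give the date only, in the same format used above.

The claim did not accrue until Whitford discovered the injury on February 9, 2015; the September 26, 2014 act date does not start the clock under the stated rule.
Adding the 42 months base period to February 9, 2015 gives a deadline of August 9, 2018, before any tolling.
The period was tolled for 412 days by the pending related arbitration (March 28, 2018 to May 14, 2019), pushing the deadline to September 25, 2019.
The period was tolled for 334 days by the defendant's absence from the jurisdiction (August 15, 2019 to July 14, 2020), pushing the deadline to August 24, 2020.
No stated provision tolls the period for a criminal prosecution, so the interval from April 23, 2016 to December 5, 2016 has no effect on the deadline.
Nothing else in the chronology tolls or restarts the period.

August 24, 2020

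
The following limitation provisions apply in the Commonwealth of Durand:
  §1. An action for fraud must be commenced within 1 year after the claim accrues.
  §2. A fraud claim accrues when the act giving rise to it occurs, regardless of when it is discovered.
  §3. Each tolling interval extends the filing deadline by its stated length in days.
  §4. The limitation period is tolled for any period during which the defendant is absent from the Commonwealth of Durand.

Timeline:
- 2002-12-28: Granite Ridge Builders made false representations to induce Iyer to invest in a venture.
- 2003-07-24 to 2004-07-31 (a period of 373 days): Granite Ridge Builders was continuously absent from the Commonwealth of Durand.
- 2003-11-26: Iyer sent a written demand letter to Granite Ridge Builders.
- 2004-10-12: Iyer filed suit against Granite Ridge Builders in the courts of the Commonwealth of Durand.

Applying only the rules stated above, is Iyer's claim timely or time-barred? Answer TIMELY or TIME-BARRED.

TIMELY

The limitation period began to run on 2002-12-28.
Adding the 1 year base period to 2002-12-28 gives a deadline of 2003-12-28, before any tolling.
The defendant's absence from the jurisdiction from 2003-07-24 to 2004-07-31 tolled the period for 373 days, extending the deadline to 2005-01-04.
Nothing else in the chronology tolls or restarts the period.
Filing on 2004-10-12 beat the 2005-01-04 deadline — the action is timely.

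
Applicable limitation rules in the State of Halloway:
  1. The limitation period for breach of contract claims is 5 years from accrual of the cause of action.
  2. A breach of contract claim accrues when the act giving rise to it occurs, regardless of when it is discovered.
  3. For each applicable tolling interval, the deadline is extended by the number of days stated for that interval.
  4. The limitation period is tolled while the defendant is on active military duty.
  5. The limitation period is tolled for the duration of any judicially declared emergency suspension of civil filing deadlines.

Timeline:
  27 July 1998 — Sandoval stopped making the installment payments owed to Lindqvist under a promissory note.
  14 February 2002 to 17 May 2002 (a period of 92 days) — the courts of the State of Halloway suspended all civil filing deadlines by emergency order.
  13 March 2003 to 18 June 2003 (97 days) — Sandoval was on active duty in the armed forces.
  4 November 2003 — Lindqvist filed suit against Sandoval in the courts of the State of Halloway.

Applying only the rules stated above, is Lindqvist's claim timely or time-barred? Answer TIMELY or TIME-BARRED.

TIMELY

The cause of action accrued on 27 July 1998, the date of the act.
The untolled deadline — 5 years after 27 July 1998 — is 27 July 2003.
The period was tolled for 92 days by the emergency suspension of filing deadlines (14 February 2002 to 17 May 2002), pushing the deadline to 27 October 2003.
Because the defendant's active military service ran from 13 March 2003 to 18 June 2003, the deadline is extended by 97 days to 1 February 2004.
Lindqvist filed on 4 November 2003, before the 1 February 2004 deadline, so the action is timely.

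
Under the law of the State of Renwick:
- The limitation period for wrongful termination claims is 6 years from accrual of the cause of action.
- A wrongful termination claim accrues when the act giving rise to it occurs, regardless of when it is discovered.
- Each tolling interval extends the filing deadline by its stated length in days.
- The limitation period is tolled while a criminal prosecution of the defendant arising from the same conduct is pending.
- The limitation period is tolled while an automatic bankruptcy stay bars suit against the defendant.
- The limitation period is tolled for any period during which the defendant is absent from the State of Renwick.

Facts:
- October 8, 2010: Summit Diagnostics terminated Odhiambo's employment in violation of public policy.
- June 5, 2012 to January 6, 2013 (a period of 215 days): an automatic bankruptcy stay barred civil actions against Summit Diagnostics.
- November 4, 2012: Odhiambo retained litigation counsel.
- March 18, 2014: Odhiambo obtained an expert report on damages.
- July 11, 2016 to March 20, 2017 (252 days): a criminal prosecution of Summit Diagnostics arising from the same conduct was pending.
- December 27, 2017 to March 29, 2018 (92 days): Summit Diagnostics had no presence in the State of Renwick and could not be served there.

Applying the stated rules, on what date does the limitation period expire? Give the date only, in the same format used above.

The limitation period began to run on October 8, 2010.
The untolled deadline — 6 years after October 8, 2010 — is October 8, 2016.
The period was tolled for 215 days by the automatic bankruptcy stay (June 5, 2012 to January 6, 2013), pushing the deadline to May 11, 2017.
Because the pending criminal prosecution ran from July 11, 2016 to March 20, 2017, the deadline is extended by 252 days to January 18, 2018.
The defendant's absence from the jurisdiction from December 27, 2017 to March 29, 2018 tolled the period for 92 days, extending the deadline to April 20, 2018.
The other events in the timeline have no effect on the limitation period under the stated rules.

April 20, 2018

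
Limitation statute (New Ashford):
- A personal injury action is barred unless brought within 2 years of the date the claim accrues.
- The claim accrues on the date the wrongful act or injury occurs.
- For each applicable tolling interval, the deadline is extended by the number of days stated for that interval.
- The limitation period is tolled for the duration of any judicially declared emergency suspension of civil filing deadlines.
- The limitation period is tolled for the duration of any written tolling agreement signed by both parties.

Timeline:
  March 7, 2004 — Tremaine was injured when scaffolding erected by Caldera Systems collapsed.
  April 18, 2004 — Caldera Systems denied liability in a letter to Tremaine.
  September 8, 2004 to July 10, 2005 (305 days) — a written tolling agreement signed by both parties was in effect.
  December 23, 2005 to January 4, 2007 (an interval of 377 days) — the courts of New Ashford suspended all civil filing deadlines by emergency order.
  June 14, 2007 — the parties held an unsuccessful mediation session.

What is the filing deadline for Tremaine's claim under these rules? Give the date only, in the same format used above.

January 18, 2008

The claim accrued on March 7, 2004, the date of the act.
Adding the 2 years base period to March 7, 2004 gives a deadline of March 7, 2006, before any tolling.
The period was tolled for 305 days by the written tolling agreement (September 8, 2004 to July 10, 2005), pushing the deadline to January 6, 2007.
The emergency suspension of filing deadlines from December 23, 2005 to January 4, 2007 tolled the period for 377 days, extending the deadline to January 18, 2008.
None of the other events listed affects the running of the period under the stated rules.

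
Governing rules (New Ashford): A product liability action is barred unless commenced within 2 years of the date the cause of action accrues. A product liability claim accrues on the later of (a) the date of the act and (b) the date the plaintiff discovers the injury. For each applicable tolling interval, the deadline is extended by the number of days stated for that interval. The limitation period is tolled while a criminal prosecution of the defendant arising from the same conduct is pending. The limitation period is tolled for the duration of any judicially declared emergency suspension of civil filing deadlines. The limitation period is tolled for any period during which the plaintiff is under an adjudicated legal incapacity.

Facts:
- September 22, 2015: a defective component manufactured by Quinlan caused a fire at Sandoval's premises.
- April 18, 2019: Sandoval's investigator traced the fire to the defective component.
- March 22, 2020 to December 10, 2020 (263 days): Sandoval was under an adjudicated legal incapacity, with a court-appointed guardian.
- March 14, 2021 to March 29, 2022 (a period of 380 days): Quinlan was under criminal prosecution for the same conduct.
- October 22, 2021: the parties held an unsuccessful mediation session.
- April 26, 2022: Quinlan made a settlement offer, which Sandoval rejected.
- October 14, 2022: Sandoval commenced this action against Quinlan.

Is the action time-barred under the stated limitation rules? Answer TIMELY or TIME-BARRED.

Taking the later of the act (September 22, 2015) and discovery (April 18, 2019), the claim accrued on April 18, 2019.
The untolled deadline — 2 years after April 18, 2019 — is April 18, 2021.
Because the plaintiff's legal incapacity ran from March 22, 2020 to December 10, 2020, the deadline is extended by 263 days to January 6, 2022.
The period was tolled for 380 days by the pending criminal prosecution (March 14, 2021 to March 29, 2022), pushing the deadline to January 21, 2023.
Nothing else in the chronology tolls or restarts the period.
Sandoval filed on October 14, 2022, before the January 21, 2023 deadline, so the action is timely.

TIMELY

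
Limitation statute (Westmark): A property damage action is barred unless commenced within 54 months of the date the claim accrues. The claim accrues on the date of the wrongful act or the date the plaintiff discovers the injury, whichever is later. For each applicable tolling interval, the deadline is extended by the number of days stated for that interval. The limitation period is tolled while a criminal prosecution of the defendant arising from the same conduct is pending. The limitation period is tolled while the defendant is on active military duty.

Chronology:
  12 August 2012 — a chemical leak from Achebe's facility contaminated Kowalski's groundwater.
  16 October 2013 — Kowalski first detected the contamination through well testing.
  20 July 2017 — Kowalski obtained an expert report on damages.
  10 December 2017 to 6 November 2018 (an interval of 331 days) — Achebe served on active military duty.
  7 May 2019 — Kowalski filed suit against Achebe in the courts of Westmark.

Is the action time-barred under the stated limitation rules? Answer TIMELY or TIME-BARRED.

Because discovery on 16 October 2013 post-dates the 12 August 2012 act, accrual under the later-of rule falls on 16 October 2013.
54 months from 16 October 2013 is 16 April 2018.
The defendant's active military service from 10 December 2017 to 6 November 2018 tolled the period for 331 days, extending the deadline to 13 March 2019.
The other events in the timeline have no effect on the limitation period under the stated rules.
Kowalski filed on 7 May 2019, after the 13 March 2019 deadline, so the action is time-barred.

TIME-BARRED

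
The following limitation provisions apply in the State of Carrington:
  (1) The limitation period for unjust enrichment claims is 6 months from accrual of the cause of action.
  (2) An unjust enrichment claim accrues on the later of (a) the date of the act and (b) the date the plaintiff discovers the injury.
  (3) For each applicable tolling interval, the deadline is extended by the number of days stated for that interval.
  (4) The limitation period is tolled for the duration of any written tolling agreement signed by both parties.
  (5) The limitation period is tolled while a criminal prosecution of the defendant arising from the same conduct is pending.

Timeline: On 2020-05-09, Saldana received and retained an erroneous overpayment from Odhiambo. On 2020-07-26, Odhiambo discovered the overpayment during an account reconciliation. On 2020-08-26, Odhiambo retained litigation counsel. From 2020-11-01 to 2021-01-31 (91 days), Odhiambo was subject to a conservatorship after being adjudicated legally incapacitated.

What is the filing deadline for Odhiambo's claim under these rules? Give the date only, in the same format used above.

2021-01-26

Taking the later of the act (2020-05-09) and discovery (2020-07-26), the claim accrued on 2020-07-26.
6 months from 2020-07-26 is 2021-01-26.
Although the plaintiff's incapacity ran from 2020-11-01 to 2021-01-31, the stated rules do not make that a tolling event, so it is disregarded.
None of the other events listed affects the running of the period under the stated rules.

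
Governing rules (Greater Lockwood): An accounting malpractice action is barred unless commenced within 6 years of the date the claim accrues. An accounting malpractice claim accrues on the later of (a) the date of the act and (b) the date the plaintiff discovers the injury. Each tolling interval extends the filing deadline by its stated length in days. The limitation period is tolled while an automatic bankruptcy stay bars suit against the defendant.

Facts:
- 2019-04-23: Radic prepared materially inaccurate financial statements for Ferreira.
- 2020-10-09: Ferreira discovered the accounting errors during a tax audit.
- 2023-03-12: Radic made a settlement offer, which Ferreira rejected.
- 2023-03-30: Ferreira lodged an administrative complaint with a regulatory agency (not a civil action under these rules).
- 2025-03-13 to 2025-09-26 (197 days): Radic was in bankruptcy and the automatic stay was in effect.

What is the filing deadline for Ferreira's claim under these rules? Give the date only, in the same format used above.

2027-04-24

Taking the later of the act (2019-04-23) and discovery (2020-10-09), the claim accrued on 2020-10-09.
6 years from 2020-10-09 is 2026-10-09.
The period was tolled for 197 days by the automatic bankruptcy stay (2025-03-13 to 2025-09-26), pushing the deadline to 2027-04-24.
None of the other events listed affects the running of the period under the stated rules.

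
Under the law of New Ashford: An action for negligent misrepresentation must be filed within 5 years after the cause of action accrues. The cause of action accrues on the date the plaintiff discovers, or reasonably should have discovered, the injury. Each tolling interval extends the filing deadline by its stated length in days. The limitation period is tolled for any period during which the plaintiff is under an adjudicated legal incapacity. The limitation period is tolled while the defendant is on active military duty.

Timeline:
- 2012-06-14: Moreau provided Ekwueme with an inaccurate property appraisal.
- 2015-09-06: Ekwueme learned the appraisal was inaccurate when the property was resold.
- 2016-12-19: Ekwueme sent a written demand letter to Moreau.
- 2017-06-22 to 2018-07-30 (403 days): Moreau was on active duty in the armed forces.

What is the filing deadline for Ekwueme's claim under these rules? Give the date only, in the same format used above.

2021-10-14

The claim did not accrue until Ekwueme discovered the injury on 2015-09-06; the 2012-06-14 act date does not start the clock under the stated rule.
The untolled deadline — 5 years after 2015-09-06 — is 2020-09-06.
Because the defendant's active military service ran from 2017-06-22 to 2018-07-30, the deadline is extended by 403 days to 2021-10-14.
None of the other events listed affects the running of the period under the stated rules.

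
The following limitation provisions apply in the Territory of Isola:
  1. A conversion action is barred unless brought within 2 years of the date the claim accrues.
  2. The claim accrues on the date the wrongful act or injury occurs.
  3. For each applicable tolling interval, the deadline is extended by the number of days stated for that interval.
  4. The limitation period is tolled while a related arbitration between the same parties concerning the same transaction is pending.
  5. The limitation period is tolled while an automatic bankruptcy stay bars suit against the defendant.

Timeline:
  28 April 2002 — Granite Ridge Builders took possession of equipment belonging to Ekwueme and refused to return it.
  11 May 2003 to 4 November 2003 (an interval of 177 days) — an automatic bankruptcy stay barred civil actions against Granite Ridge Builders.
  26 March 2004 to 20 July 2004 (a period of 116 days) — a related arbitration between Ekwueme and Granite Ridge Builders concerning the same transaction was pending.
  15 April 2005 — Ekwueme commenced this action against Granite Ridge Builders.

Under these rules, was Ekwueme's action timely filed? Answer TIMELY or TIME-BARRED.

The claim accrued on 28 April 2002, the date of the act.
The untolled deadline — 2 years after 28 April 2002 — is 28 April 2004.
Because the automatic bankruptcy stay ran from 11 May 2003 to 4 November 2003, the deadline is extended by 177 days to 22 October 2004.
The period was tolled for 116 days by the pending related arbitration (26 March 2004 to 20 July 2004), pushing the deadline to 15 February 2005.
Filing on 15 April 2005 missed the 15 February 2005 deadline — the action is time-barred.

TIME-BARRED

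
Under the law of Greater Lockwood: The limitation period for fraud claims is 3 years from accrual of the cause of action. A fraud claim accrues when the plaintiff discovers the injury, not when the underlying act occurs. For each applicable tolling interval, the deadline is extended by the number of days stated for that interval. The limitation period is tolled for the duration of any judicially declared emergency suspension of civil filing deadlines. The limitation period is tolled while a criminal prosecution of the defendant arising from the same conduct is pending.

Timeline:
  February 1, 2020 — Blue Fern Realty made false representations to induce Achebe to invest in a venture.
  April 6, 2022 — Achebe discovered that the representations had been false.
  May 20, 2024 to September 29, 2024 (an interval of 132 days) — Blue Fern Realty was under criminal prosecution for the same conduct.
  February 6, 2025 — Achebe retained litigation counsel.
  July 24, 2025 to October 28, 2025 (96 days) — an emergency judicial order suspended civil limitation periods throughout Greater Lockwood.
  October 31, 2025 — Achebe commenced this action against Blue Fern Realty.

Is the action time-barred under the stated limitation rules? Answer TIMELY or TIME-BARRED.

TIMELY

Under the discovery rule, the claim accrued on April 6, 2022, when Achebe discovered the injury — not on the February 1, 2020 date of the underlying act.
3 years from April 6, 2022 is April 6, 2025.
The period was tolled for 132 days by the pending criminal prosecution (May 20, 2024 to September 29, 2024), pushing the deadline to August 16, 2025.
The emergency suspension of filing deadlines from July 24, 2025 to October 28, 2025 tolled the period for 96 days, extending the deadline to November 20, 2025.
The other events in the timeline have no effect on the limitation period under the stated rules.
Achebe filed on October 31, 2025, before the November 20, 2025 deadline, so the action is timely.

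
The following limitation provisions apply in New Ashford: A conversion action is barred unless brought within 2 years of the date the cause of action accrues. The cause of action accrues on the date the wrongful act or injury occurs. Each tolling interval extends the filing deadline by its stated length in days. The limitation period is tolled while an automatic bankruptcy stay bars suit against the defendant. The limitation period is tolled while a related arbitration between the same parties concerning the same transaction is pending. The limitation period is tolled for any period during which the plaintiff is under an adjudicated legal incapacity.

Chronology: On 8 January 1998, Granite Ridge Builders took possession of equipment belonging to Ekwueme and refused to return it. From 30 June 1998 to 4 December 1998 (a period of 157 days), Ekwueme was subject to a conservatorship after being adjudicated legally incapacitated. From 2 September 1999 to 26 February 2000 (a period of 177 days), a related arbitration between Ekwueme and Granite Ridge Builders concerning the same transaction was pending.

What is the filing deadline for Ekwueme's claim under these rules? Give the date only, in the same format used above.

The limitation period began to run on 8 January 1998.
2 years from 8 January 1998 is 8 January 2000.
The plaintiff's legal incapacity from 30 June 1998 to 4 December 1998 tolled the period for 157 days, extending the deadline to 13 June 2000.
The pending related arbitration from 2 September 1999 to 26 February 2000 tolled the period for 177 days, extending the deadline to 7 December 2000.

7 December 2000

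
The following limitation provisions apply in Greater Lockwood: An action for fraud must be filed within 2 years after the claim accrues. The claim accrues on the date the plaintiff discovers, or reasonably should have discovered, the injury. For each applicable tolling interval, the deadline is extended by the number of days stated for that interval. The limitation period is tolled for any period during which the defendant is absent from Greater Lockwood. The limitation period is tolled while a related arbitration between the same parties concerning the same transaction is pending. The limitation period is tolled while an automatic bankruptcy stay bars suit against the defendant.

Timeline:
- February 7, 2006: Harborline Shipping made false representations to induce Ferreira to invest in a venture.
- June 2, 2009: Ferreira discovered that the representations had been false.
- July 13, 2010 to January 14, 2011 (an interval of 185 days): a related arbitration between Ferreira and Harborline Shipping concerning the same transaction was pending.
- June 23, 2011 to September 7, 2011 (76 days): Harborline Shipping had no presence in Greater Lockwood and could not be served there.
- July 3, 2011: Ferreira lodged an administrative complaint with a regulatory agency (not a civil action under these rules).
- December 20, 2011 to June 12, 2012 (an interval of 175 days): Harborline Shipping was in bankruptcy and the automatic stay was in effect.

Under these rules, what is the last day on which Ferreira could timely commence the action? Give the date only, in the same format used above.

August 11, 2012

Accrual is tied to discovery, so the period began on June 2, 2009 rather than on February 7, 2006 when the act occurred.
2 years from June 2, 2009 is June 2, 2011.
Because the pending related arbitration ran from July 13, 2010 to January 14, 2011, the deadline is extended by 185 days to December 4, 2011.
The defendant's absence from the jurisdiction from June 23, 2011 to September 7, 2011 tolled the period for 76 days, extending the deadline to February 18, 2012.
Because the automatic bankruptcy stay ran from December 20, 2011 to June 12, 2012, the deadline is extended by 175 days to August 11, 2012.
The other events in the timeline have no effect on the limitation period under the stated rules.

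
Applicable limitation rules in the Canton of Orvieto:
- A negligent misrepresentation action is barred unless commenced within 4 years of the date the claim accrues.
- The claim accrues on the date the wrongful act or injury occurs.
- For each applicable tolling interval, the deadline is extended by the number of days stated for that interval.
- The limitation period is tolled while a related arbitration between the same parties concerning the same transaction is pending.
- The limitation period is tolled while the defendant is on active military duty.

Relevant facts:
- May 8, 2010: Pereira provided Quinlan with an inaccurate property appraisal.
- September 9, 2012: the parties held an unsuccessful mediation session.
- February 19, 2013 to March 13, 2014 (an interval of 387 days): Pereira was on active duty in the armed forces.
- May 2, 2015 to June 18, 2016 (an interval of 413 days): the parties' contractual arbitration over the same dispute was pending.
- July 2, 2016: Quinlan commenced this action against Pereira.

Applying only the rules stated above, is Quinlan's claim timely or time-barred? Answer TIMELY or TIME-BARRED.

The limitation period began to run on May 8, 2010.
4 years from May 8, 2010 is May 8, 2014.
The period was tolled for 387 days by the defendant's active military service (February 19, 2013 to March 13, 2014), pushing the deadline to May 30, 2015.
The pending related arbitration from May 2, 2015 to June 18, 2016 tolled the period for 413 days, extending the deadline to July 16, 2016.
The other events in the timeline have no effect on the limitation period under the stated rules.
The July 2, 2016 filing precedes the July 16, 2016 deadline; the claim is timely.

TIMELY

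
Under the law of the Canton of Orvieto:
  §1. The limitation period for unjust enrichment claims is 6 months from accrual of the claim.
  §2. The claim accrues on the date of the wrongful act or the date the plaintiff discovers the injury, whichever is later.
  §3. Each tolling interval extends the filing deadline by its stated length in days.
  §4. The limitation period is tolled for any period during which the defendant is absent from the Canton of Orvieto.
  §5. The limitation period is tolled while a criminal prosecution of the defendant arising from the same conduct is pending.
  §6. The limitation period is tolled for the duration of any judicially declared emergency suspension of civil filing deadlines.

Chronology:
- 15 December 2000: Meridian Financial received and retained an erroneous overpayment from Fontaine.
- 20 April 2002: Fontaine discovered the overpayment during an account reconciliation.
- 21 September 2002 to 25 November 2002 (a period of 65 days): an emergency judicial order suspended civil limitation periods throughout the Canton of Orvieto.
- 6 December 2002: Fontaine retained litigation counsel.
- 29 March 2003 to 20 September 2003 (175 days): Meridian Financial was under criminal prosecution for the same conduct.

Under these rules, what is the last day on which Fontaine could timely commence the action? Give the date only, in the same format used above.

24 December 2002

The claim accrued on 20 April 2002 — the later of the 15 December 2000 act and the 20 April 2002 discovery.
Adding the 6 months base period to 20 April 2002 gives a deadline of 20 October 2002, before any tolling.
The period was tolled for 65 days by the emergency suspension of filing deadlines (21 September 2002 to 25 November 2002), pushing the deadline to 24 December 2002.
The pending criminal prosecution starting 29 March 2003 came too late — the period had run on 24 December 2002 — and so does not extend the deadline.
None of the other events listed affects the running of the period under the stated rules.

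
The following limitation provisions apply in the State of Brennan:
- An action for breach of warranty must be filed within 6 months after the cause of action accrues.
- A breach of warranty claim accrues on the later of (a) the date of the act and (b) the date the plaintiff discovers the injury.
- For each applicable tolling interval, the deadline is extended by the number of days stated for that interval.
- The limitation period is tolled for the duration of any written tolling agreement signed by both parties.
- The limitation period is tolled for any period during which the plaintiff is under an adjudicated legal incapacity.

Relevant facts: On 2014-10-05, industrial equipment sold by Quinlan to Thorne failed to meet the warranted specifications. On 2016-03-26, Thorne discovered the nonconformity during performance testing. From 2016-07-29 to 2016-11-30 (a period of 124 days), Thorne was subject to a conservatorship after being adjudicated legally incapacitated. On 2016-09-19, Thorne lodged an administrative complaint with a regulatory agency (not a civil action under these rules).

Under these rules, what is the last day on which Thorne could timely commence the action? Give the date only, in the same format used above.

Because discovery on 2016-03-26 post-dates the 2014-10-05 act, accrual under the later-of rule falls on 2016-03-26.
6 months from 2016-03-26 is 2016-09-26.
The period was tolled for 124 days by the plaintiff's legal incapacity (2016-07-29 to 2016-11-30), pushing the deadline to 2017-01-28.
The other events in the timeline have no effect on the limitation period under the stated rules.

2017-01-28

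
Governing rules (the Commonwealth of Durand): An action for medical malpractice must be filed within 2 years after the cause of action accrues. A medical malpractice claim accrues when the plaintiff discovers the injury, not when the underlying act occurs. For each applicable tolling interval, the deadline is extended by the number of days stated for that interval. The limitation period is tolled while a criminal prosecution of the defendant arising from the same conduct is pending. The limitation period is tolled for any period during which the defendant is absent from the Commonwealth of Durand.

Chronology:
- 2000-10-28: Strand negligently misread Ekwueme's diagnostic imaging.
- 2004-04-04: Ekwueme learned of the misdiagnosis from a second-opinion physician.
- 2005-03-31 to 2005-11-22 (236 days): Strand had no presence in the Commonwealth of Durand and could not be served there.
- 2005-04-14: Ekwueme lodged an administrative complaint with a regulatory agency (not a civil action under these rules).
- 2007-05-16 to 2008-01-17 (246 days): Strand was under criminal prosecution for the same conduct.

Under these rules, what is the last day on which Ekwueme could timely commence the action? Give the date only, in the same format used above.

2006-11-26

Accrual is tied to discovery, so the period began on 2004-04-04 rather than on 2000-10-28 when the act occurred.
Adding the 2 years base period to 2004-04-04 gives a deadline of 2006-04-04, before any tolling.
Because the defendant's absence from the jurisdiction ran from 2005-03-31 to 2005-11-22, the deadline is extended by 236 days to 2006-11-26.
By the time the pending criminal prosecution began on 2007-05-16, the limitation period had already expired on 2006-11-26; that interval cannot revive it.
The other events in the timeline have no effect on the limitation period under the stated rules.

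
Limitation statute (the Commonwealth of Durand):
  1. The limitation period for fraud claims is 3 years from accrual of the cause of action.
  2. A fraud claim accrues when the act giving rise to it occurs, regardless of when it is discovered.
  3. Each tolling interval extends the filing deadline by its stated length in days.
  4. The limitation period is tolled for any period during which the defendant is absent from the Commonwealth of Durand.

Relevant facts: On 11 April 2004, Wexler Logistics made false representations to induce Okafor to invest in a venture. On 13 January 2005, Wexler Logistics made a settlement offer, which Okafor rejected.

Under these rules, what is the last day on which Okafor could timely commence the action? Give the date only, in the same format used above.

11 April 2007

The claim accrued on 11 April 2004, when the wrongful act occurred.
The untolled deadline — 3 years after 11 April 2004 — is 11 April 2007.
The other events in the timeline have no effect on the limitation period under the stated rules.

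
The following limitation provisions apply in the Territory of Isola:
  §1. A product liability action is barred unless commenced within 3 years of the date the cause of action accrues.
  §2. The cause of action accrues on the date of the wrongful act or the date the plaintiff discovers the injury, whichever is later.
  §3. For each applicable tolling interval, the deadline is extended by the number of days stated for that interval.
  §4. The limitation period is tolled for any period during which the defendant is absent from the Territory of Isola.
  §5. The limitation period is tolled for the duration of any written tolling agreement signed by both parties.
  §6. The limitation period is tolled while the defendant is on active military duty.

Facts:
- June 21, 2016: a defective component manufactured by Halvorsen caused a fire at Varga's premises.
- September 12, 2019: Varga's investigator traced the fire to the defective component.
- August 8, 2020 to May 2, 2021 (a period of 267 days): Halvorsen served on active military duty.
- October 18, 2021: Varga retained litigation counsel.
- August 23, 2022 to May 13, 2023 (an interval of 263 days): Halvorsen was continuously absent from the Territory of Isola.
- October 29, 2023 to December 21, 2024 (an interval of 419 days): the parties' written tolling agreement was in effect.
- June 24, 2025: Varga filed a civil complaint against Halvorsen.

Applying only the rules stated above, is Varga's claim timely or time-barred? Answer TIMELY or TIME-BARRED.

TIME-BARRED

Taking the later of the act (June 21, 2016) and discovery (September 12, 2019), the claim accrued on September 12, 2019.
The untolled deadline — 3 years after September 12, 2019 — is September 12, 2022.
Because the defendant's active military service ran from August 8, 2020 to May 2, 2021, the deadline is extended by 267 days to June 6, 2023.
Because the defendant's absence from the jurisdiction ran from August 23, 2022 to May 13, 2023, the deadline is extended by 263 days to February 24, 2024.
The period was tolled for 419 days by the written tolling agreement (October 29, 2023 to December 21, 2024), pushing the deadline to April 18, 2025.
None of the other events listed affects the running of the period under the stated rules.
Varga filed on June 24, 2025, after the April 18, 2025 deadline, so the action is time-barred.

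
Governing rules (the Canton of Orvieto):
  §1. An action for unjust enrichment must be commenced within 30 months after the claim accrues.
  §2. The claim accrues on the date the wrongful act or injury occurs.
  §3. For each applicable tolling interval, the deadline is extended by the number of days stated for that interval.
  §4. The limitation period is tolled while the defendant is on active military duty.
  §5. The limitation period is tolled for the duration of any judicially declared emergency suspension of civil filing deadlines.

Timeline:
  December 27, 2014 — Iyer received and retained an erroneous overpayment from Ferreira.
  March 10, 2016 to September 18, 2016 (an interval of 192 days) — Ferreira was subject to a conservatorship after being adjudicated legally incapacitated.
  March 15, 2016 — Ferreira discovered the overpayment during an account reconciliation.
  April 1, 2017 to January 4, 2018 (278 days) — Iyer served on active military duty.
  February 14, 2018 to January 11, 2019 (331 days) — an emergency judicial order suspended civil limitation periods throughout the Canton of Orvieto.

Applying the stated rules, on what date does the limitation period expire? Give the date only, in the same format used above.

February 26, 2019

Because the rule ties accrual to occurrence, the claim accrued on December 27, 2014, not on the March 15, 2016 discovery date.
30 months from December 27, 2014 is June 27, 2017.
The defendant's active military service from April 1, 2017 to January 4, 2018 tolled the period for 278 days, extending the deadline to April 1, 2018.
The period was tolled for 331 days by the emergency suspension of filing deadlines (February 14, 2018 to January 11, 2019), pushing the deadline to February 26, 2019.
The plaintiff's legal incapacity from March 10, 2016 to September 18, 2016 does not toll the period, because no stated rule makes the plaintiff's incapacity a tolling event.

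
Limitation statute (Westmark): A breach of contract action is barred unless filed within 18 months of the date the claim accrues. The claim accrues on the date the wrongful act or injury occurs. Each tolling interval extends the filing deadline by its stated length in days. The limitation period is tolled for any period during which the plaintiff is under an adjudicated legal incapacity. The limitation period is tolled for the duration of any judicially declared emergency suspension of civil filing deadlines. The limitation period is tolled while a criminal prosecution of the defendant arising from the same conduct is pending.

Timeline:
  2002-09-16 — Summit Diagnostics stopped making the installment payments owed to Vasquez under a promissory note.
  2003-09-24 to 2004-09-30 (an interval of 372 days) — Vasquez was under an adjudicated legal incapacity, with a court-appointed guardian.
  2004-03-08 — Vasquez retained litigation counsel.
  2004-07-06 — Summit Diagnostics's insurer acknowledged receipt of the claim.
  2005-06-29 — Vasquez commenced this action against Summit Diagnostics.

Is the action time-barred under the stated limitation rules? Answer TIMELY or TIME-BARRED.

TIME-BARRED

The claim accrued on 2002-09-16, when the wrongful act occurred.
The untolled deadline — 18 months after 2002-09-16 — is 2004-03-16.
The plaintiff's legal incapacity from 2003-09-24 to 2004-09-30 tolled the period for 372 days, extending the deadline to 2005-03-23.
None of the other events listed affects the running of the period under the stated rules.
Filing on 2005-06-29 missed the 2005-03-23 deadline — the action is time-barred.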